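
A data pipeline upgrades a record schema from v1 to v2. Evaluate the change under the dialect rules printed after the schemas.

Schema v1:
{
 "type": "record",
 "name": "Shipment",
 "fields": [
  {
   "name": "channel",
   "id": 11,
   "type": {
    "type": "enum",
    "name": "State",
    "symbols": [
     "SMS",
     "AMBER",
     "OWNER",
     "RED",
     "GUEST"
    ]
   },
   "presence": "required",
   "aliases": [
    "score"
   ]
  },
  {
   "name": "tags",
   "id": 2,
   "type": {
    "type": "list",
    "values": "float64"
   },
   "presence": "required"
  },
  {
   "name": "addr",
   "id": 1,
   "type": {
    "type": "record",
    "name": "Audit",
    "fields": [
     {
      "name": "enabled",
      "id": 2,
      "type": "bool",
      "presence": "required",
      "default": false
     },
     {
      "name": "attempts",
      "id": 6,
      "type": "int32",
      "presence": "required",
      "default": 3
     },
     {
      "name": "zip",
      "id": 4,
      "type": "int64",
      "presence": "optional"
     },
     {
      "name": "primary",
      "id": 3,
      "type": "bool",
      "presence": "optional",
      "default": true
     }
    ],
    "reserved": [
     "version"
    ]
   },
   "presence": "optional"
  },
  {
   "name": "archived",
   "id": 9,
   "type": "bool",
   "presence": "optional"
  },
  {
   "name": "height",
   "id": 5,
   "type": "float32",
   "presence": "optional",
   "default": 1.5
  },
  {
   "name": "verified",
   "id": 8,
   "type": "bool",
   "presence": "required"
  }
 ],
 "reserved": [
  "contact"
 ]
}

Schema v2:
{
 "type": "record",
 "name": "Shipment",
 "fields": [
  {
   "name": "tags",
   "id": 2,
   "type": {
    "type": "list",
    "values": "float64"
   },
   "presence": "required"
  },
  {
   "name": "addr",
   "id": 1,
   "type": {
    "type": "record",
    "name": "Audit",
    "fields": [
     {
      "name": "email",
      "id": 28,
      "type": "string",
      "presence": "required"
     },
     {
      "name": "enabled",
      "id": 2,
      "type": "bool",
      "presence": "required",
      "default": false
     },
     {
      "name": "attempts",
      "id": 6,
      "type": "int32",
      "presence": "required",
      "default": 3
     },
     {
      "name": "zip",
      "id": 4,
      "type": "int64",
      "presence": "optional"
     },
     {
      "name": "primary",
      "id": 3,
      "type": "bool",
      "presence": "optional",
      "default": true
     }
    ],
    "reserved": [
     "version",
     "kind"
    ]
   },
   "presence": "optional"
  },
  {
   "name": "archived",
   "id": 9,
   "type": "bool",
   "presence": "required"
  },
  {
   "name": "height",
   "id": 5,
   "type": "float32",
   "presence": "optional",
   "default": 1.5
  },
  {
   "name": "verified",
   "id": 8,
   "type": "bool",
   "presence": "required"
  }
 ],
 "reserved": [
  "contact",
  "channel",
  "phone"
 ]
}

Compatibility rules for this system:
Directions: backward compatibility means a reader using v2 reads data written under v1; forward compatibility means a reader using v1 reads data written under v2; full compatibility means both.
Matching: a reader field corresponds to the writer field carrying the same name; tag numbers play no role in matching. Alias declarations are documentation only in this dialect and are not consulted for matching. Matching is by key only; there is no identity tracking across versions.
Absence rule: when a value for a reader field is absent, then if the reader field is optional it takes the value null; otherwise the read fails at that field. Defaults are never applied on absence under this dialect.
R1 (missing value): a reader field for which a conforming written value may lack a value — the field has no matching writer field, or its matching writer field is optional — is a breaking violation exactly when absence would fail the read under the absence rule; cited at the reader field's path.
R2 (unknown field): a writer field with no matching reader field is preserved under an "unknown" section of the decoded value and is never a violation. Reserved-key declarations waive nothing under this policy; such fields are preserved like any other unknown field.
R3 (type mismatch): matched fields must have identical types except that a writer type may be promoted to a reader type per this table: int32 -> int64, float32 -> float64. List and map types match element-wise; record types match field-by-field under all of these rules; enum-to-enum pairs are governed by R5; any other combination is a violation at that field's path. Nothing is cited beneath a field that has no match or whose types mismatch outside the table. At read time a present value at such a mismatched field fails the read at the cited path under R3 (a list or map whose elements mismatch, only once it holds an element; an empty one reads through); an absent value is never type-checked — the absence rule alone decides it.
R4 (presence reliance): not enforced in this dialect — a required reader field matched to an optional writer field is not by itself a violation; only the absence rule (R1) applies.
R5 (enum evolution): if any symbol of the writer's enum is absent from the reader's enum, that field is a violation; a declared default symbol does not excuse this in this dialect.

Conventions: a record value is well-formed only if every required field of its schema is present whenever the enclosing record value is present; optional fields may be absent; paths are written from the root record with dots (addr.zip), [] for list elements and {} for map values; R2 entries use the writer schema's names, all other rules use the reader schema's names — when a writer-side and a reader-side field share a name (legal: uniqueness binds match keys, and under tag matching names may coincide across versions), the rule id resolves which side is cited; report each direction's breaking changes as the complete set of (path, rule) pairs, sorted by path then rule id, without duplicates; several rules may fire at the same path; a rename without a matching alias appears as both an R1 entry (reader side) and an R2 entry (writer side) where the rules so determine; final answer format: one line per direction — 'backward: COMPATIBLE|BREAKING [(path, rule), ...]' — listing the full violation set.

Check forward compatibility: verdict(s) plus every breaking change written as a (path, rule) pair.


the writer's type comes first in each Shipment pair
forward analysis of Shipment with v1 as reader and v2 as writer:
  channel: no writer match
  tags: list<float64> -> list<float64>, writer required; from tags
  addr: Audit -> Audit, writer optional; from addr
  archived: bool -> bool, writer required; from archived
  height: float32 -> float32, writer optional; from height
  verified: bool -> bool, writer required; from verified
  addr.enabled: bool -> bool, writer required; from addr.enabled
  addr.attempts: int32 -> int32, writer required; from addr.attempts
  addr.zip: int64 -> int64, writer optional; from addr.zip
  addr.primary: bool -> bool, writer optional; from addr.primary
  writer addr.email: unknown to reader
  rule R1 violated at channel
  => forward verdict for Shipment: BREAKING, 1 violation(s)
checking off the Shipment differences that do not matter here:
  field archived in record Shipment: optional changed to required -> matters only for Shipment's backward compatibility — outside the asked direction
  added field email to record Audit: required string, tag 28 (in v2 it sits immediately before enabled) -> matters only for Shipment's backward compatibility — outside the asked direction

forward: BREAKING [(channel, R1)]


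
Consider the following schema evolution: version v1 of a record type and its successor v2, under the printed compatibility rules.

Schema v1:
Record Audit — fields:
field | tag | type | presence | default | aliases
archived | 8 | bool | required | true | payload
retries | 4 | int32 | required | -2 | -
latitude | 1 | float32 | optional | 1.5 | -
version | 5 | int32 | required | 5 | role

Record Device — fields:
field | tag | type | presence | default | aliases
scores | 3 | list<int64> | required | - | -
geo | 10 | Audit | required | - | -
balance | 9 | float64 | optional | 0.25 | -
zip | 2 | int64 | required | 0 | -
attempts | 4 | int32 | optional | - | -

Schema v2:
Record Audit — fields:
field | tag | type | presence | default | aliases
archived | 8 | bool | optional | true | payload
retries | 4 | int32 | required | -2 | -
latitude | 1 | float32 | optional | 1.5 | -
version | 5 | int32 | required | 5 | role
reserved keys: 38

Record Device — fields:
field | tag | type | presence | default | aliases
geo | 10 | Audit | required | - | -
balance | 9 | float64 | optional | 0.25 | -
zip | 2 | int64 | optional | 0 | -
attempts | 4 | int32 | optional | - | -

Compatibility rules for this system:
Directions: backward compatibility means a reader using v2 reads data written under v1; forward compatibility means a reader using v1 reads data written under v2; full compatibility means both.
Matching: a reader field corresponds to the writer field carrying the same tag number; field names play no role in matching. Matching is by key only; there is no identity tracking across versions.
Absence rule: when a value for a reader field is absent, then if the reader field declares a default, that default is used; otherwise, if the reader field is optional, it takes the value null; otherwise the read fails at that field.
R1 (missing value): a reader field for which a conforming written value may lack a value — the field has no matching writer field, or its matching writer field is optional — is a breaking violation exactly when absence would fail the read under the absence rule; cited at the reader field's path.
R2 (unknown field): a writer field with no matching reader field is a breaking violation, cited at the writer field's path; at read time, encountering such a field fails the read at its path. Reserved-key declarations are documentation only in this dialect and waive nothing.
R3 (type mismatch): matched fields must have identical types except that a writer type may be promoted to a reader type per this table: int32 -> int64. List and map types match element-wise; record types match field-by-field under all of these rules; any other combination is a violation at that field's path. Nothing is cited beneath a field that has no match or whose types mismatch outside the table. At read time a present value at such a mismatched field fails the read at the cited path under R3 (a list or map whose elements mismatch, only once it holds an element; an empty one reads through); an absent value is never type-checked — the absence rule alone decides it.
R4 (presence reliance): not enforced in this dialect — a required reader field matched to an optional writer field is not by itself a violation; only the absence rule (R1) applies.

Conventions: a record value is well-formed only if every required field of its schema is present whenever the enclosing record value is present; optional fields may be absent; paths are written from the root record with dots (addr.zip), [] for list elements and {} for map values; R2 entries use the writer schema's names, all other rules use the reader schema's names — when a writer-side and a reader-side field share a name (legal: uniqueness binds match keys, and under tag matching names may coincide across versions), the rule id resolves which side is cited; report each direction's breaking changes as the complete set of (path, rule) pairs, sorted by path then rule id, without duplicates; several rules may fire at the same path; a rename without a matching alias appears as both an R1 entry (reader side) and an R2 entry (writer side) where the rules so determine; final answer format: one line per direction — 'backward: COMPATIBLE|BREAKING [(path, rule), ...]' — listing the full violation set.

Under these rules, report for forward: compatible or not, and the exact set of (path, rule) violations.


forward: BREAKING [(scores, R1)]

the writer's type comes first in each Device pair
checking forward for Device: reader v1 against writer v2:
  scores has no writer counterpart
  geo <- geo (Audit -> Audit, writer required)
  balance <- balance (float64 -> float64, writer optional)
  zip <- zip (int64 -> int64, writer optional)
  attempts <- attempts (int32 -> int32, writer optional)
  geo.archived <- geo.archived (bool -> bool, writer optional)
  geo.retries <- geo.retries (int32 -> int32, writer required)
  geo.latitude <- geo.latitude (float32 -> float32, writer optional)
  geo.version <- geo.version (int32 -> int32, writer required)
  rule R1 violated at scores
  forward on Device therefore BREAKING (1)
remaining Device differences; none change what is asked:
  field archived in record Audit: required changed to optional -> no rule fires on it in Device's dialect; the asked verdict holds
  field zip in record Device: required changed to optional -> no rule fires on it in Device's dialect; the asked verdict holds


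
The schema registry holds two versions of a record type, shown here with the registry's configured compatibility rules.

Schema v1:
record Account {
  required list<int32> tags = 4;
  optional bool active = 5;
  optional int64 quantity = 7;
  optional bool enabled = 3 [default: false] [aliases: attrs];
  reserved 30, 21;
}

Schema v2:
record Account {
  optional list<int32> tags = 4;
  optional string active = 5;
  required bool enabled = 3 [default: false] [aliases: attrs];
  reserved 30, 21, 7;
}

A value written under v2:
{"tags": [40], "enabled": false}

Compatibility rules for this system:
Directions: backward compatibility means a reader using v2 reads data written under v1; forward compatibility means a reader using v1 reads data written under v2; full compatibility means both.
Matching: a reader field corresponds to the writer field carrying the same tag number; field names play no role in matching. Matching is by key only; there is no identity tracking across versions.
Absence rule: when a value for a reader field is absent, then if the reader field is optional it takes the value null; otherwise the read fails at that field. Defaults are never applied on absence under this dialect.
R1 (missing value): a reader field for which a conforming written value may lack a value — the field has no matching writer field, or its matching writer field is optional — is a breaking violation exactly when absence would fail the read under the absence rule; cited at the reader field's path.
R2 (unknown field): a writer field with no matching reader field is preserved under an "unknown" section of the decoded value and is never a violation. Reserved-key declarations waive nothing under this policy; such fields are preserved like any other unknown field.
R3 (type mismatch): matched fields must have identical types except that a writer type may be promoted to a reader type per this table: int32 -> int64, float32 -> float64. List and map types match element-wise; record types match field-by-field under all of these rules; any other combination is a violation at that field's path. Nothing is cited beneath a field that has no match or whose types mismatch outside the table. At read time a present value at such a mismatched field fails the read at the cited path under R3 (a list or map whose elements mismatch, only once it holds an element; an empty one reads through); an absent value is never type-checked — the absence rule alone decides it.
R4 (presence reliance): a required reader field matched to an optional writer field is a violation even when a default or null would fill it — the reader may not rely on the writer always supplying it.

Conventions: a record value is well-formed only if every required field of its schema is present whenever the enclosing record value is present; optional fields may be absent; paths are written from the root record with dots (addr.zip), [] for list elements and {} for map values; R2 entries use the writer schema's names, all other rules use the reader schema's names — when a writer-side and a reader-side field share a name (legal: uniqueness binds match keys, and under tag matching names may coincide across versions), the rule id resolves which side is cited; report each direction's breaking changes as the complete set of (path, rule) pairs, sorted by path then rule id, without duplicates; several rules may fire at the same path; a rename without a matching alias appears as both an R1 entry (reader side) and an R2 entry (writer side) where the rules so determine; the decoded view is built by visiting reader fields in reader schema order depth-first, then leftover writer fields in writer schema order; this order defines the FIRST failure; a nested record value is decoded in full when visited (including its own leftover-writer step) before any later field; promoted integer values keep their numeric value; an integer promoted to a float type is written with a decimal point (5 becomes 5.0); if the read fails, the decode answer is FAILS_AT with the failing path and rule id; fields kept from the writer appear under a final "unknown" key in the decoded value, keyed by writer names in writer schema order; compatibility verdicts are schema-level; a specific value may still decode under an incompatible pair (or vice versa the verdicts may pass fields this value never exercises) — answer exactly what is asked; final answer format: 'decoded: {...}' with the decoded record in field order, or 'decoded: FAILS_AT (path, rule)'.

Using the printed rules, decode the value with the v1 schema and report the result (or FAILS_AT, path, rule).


in Account below, arrows point writer -> reader
decoding the Account value with the v1 reader:
  tags := [40]
  active := null (absent, optional -> null)
  quantity := null (absent, optional -> null)
  enabled := false
  => decoded: {"tags": [40], "active": null, "quantity": null, "enabled": false}
remaining Account differences; none change what is asked:
  field active in record Account: type bool changed to string -> a verdict-level change on Account — the shown value reads the same
  field tags in record Account: required changed to optional -> a verdict-level change on Account — the shown value reads the same
  field enabled in record Account: optional changed to required -> a verdict-level change on Account — the shown value reads the same
  removed field quantity from record Account (its key 7 joins the reserved list) -> inert under this dialect — no rule fires on Account and the result does not move

decoded: {"tags": [40], "active": null, "quantity": null, "enabled": false}


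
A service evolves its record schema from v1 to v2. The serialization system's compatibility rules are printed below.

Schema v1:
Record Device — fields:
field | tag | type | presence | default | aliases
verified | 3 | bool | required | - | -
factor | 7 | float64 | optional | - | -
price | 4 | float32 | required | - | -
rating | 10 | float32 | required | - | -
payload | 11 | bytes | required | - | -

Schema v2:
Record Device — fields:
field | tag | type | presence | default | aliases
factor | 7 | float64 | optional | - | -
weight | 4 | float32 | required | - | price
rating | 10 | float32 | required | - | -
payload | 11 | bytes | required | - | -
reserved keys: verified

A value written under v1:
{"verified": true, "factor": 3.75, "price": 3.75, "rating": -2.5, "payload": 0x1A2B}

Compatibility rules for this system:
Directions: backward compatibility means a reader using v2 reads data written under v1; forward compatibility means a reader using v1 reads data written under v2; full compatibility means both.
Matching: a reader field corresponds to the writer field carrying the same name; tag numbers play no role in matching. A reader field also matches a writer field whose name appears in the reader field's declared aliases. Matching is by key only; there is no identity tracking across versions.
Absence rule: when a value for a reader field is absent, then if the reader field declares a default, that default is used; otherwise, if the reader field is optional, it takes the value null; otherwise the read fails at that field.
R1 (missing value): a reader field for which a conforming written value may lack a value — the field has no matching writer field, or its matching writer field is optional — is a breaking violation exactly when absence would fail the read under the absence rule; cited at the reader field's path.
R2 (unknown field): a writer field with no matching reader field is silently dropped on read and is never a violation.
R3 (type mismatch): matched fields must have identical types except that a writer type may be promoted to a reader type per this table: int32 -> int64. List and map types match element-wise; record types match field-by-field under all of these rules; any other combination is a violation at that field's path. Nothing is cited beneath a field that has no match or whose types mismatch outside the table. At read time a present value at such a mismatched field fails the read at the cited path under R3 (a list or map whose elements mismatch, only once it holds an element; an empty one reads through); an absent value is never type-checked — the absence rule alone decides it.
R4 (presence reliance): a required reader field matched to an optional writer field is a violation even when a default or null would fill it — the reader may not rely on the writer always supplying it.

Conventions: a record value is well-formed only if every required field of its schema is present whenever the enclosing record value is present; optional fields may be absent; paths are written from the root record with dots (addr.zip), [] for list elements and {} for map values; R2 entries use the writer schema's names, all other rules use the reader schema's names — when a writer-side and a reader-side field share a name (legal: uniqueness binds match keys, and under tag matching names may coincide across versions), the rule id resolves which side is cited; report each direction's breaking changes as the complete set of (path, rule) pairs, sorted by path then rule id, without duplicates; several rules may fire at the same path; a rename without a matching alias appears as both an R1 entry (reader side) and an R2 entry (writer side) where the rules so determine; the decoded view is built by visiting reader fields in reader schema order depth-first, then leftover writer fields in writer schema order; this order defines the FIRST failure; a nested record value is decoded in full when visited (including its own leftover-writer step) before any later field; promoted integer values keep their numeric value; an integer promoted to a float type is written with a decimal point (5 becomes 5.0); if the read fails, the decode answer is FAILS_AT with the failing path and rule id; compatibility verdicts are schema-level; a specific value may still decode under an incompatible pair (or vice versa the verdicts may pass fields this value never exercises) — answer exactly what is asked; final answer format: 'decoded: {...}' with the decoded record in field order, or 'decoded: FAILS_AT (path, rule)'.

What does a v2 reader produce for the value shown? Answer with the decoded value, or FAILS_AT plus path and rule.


decoded: {"factor": 3.75, "weight": 3.75, "rating": -2.5, "payload": 0x1A2B}

arrows below run writer -> reader for Device
decode walk for Device under reader schema v2:
  factor := 3.75
  weight := 3.75 (from writer price)
  rating := -2.5
  payload := 0x1A2B
  writer verified: unmatched, discarded
  => decoded: {"factor": 3.75, "weight": 3.75, "rating": -2.5, "payload": 0x1A2B}


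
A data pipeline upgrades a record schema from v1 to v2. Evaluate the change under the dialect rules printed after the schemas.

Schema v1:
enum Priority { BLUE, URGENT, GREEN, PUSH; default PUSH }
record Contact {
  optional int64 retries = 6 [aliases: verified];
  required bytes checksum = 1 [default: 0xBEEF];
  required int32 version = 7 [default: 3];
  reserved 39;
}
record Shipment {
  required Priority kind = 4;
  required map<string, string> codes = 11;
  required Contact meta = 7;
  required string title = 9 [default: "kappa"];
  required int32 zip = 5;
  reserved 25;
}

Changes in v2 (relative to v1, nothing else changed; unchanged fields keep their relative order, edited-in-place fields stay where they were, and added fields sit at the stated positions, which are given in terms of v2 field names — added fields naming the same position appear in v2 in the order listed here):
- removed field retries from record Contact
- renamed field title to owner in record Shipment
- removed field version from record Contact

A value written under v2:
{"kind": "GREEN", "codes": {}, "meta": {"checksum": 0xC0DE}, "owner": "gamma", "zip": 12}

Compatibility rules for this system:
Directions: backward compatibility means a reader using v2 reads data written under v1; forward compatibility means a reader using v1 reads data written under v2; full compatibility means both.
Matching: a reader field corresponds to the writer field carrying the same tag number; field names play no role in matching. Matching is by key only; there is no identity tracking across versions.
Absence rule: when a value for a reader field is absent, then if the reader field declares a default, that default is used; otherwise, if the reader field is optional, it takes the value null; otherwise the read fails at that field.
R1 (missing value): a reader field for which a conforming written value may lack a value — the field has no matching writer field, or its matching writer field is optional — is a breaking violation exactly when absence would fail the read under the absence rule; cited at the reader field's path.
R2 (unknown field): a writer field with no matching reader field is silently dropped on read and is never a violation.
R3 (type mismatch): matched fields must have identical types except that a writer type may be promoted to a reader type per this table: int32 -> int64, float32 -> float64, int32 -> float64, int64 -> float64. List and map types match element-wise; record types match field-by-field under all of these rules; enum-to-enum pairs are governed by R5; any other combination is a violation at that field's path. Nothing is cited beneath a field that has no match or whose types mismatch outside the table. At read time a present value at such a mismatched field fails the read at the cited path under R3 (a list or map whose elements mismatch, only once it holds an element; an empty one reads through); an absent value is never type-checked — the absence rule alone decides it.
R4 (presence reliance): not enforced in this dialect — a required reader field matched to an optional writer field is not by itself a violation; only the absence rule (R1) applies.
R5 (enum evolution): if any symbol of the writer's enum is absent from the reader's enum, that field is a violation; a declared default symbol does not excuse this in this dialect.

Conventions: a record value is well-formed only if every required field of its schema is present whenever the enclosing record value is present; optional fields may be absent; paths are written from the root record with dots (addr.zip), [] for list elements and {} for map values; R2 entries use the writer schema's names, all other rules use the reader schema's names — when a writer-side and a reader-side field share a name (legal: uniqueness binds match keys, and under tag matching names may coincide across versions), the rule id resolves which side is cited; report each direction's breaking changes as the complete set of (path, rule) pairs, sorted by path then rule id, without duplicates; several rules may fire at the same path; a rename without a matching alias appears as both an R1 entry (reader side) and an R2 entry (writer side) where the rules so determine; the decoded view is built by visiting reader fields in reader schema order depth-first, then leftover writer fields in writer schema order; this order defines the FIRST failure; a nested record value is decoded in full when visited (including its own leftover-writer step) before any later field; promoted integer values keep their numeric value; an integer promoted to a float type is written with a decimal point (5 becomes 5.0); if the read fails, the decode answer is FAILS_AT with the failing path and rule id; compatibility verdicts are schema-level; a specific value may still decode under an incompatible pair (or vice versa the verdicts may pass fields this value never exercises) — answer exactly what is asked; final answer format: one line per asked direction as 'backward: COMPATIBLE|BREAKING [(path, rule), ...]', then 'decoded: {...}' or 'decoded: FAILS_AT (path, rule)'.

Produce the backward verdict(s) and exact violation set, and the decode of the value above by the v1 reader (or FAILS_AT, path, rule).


backward: COMPATIBLE []; decoded: {"kind": "GREEN", "codes": {}, "meta": {"retries": null, "checksum": 0xC0DE, "version": 3}, "title": "gamma", "zip": 12}

arrows below run writer -> reader for Shipment
backward pass over Shipment, reader schema v2, writer schema v1:
  Priority -> Priority, writer required: kind aligns to kind
  map<string, string> -> map<string, string>, writer required: codes aligns to codes
  Contact -> Contact, writer required: meta aligns to meta
  string -> string, writer required: owner aligns to title
  int32 -> int32, writer required: zip aligns to zip
  bytes -> bytes, writer required: meta.checksum aligns to meta.checksum
  writer meta.retries: unknown to reader
  writer meta.version: unknown to reader
  => backward: COMPATIBLE
decoding the Shipment value with the v1 reader:
  kind := "GREEN"
  codes := {}
  meta.retries := null (not supplied -> null)
  meta.checksum := 0xC0DE
  meta.version := 3 (no value, default fills)
  title := "gamma" (from writer owner)
  zip := 12
  => decoded: {"kind": "GREEN", "codes": {}, "meta": {"retries": null, "checksum": 0xC0DE, "version": 3}, "title": "gamma", "zip": 12}
the rest of the Shipment diff is inert for this question:
  removed field retries from record Contact -> fires no rule on Shipment, leaving the asked answer as it is
  renamed field title to owner in record Shipment -> fires no rule on Shipment, leaving the asked answer as it is
  removed field version from record Contact -> fires no rule on Shipment, leaving the asked answer as it is


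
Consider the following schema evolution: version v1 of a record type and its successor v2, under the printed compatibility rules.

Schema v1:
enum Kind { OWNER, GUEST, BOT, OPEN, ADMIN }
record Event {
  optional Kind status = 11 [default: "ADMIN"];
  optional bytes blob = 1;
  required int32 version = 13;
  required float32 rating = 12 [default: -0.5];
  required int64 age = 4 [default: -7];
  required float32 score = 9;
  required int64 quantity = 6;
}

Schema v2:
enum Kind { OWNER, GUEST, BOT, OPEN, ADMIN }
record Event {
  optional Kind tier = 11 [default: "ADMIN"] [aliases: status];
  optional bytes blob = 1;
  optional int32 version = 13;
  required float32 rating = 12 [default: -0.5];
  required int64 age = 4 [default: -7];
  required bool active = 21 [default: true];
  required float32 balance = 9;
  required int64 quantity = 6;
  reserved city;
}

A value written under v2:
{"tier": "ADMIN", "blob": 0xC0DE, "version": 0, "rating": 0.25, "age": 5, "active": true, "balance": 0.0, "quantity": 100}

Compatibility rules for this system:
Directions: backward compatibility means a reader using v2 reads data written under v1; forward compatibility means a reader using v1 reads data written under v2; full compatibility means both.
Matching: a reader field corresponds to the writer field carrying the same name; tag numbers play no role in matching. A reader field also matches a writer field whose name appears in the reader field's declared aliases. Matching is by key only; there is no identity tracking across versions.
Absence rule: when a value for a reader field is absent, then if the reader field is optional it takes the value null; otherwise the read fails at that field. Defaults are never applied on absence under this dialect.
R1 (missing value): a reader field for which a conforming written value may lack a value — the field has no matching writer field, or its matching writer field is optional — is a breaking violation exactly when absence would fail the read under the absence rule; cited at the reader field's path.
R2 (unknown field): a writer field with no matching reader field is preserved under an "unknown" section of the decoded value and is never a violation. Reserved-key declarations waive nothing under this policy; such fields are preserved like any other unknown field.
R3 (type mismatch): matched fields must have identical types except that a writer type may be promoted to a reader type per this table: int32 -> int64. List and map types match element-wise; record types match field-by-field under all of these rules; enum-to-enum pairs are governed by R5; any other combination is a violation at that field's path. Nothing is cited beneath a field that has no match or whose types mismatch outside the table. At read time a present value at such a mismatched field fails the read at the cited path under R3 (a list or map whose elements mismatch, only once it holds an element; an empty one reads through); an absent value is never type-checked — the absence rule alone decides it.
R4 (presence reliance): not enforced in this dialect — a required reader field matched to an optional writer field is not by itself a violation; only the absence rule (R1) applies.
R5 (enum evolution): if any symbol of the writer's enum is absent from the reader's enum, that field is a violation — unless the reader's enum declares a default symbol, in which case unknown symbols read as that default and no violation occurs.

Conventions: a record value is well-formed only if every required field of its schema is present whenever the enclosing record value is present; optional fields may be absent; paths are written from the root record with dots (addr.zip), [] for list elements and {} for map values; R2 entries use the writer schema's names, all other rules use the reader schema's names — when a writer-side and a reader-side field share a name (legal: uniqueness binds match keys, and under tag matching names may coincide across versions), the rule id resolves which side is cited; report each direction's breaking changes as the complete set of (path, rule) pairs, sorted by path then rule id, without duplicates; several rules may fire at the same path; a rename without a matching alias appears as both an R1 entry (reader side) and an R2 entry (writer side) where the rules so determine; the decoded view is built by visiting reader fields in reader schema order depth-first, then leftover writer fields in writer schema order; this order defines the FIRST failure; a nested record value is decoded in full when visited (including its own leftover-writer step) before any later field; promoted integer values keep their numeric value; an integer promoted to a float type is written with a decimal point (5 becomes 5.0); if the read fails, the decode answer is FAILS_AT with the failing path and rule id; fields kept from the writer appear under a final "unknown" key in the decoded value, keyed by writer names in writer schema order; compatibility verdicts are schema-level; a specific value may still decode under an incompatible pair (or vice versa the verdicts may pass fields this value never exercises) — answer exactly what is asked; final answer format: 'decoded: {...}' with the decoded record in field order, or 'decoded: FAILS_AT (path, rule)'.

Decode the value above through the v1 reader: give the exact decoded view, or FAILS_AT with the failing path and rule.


each type pair in Event: writer, then reader
decode (reader v1):
  status := null (absent, optional -> null)
  blob := 0xC0DE
  version := 0
  rating := 0.25
  age := 5
  read fails at score under R1 (no fill)
  => FAILS_AT (score, R1)
remaining Event differences; none change what is asked:
  field version in record Event: required changed to optional -> affects the rule determinations only; this particular Event value decodes identically
  renamed field status to tier in record Event (alias status declared on the renamed field) -> fires no rule on Event under this dialect and leaves the result unchanged
  added field active to record Event: required bool, tag 21, default true (in v2 it sits immediately before balance) -> affects the rule determinations only; this particular Event value decodes identically

decoded: FAILS_AT (score, R1)


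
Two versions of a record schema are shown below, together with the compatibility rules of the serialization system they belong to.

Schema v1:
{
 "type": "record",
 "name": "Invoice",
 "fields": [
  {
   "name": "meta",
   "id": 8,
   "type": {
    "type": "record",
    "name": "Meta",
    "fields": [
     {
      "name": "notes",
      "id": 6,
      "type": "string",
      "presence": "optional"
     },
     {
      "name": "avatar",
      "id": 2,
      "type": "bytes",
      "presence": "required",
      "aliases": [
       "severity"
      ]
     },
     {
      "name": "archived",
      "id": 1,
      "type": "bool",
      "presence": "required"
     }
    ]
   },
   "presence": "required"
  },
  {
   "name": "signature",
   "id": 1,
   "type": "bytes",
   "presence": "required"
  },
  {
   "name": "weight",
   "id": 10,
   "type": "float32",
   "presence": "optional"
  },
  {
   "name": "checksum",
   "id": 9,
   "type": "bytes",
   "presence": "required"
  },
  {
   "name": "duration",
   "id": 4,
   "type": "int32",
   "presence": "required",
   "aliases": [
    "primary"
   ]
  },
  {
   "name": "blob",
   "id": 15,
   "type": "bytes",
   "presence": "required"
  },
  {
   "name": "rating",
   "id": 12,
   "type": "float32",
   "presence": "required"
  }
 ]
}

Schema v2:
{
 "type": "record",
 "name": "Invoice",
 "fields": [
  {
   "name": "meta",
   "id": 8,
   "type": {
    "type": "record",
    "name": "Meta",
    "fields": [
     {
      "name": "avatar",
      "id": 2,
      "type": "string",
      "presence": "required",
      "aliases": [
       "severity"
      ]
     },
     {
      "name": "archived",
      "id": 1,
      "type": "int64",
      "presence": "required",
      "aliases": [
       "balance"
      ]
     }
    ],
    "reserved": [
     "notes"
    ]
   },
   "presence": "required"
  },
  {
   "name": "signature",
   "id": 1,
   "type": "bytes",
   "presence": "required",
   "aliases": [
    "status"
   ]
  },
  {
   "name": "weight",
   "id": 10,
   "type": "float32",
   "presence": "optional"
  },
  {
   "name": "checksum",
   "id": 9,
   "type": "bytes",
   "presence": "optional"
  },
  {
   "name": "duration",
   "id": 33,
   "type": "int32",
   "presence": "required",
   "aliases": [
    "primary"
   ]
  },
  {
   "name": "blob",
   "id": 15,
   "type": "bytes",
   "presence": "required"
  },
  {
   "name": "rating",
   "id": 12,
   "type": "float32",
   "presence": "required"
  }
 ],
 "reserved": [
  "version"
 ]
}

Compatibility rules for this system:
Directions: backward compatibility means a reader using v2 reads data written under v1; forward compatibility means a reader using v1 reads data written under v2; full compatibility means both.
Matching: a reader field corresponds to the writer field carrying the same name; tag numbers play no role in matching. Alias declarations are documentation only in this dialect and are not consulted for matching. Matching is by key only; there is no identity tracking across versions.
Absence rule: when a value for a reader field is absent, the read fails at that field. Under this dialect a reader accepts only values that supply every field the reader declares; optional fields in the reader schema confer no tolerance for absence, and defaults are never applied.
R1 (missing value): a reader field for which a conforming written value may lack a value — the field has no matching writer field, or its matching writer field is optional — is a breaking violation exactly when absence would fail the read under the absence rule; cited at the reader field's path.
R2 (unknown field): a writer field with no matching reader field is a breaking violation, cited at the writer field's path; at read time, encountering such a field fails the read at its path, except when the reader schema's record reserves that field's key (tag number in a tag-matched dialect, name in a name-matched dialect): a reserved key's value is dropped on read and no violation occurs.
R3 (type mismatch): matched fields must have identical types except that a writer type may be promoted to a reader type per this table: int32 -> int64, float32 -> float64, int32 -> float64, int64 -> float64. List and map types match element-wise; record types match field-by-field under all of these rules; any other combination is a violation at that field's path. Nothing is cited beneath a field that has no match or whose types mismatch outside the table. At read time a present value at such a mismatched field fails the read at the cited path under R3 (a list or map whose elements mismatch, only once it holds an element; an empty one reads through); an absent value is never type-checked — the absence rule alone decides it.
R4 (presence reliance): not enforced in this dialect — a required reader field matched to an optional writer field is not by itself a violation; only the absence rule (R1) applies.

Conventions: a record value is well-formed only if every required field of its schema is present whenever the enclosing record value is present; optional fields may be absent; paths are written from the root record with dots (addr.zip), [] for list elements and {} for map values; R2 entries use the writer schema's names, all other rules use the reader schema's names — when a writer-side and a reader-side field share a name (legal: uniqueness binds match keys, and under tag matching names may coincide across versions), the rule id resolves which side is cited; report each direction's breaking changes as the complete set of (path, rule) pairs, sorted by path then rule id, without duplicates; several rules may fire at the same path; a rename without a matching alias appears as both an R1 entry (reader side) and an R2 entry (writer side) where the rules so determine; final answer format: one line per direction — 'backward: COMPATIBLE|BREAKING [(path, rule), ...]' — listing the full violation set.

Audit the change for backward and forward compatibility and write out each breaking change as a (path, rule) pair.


the writer's type comes first in each Invoice pair
backward for Invoice (reader v2, writer v1):
  meta <- meta (Meta -> Meta, writer required)
  signature <- signature (bytes -> bytes, writer required)
  weight <- weight (float32 -> float32, writer optional)
  checksum <- checksum (bytes -> bytes, writer required)
  duration <- duration (int32 -> int32, writer required)
  blob <- blob (bytes -> bytes, writer required)
  rating <- rating (float32 -> float32, writer required)
  meta.avatar <- meta.avatar (bytes -> string, writer required)
  meta.archived <- meta.archived (bool -> int64, writer required)
  meta.notes (writer side), unknown to reader
  breaking: (meta.archived, R3)
  breaking: (meta.avatar, R3)
  breaking: (weight, R1)
  backward on Invoice therefore BREAKING (3)
forward for Invoice (reader v1, writer v2):
  meta <- meta (Meta -> Meta, writer required)
  signature <- signature (bytes -> bytes, writer required)
  weight <- weight (float32 -> float32, writer optional)
  checksum <- checksum (bytes -> bytes, writer optional)
  duration <- duration (int32 -> int32, writer required)
  blob <- blob (bytes -> bytes, writer required)
  rating <- rating (float32 -> float32, writer required)
  meta.notes: no writer-side match
  meta.avatar <- meta.avatar (string -> bytes, writer required)
  meta.archived <- meta.archived (int64 -> bool, writer required)
  breaking: (checksum, R1)
  breaking: (meta.archived, R3)
  breaking: (meta.avatar, R3)
  breaking: (meta.notes, R1)
  breaking: (weight, R1)
  forward on Invoice therefore BREAKING (5)

backward: BREAKING [(meta.archived, R3), (meta.avatar, R3), (weight, R1)]; forward: BREAKING [(checksum, R1), (meta.archived, R3), (meta.avatar, R3), (meta.notes, R1), (weight, R1)]
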